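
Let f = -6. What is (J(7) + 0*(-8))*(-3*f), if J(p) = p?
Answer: 126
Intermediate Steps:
(J(7) + 0*(-8))*(-3*f) = (7 + 0*(-8))*(-3*(-6)) = (7 + 0)*18 = 7*18 = 126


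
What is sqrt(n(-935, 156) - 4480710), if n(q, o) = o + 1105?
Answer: I*sqrt(4479449) ≈ 2116.5*I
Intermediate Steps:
n(q, o) = 1105 + o
sqrt(n(-935, 156) - 4480710) = sqrt((1105 + 156) - 4480710) = sqrt(1261 - 4480710) = sqrt(-4479449) = I*sqrt(4479449)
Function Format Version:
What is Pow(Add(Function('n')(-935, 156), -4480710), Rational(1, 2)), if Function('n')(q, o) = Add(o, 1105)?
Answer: Mul(I, Pow(4479449, Rational(1, 2))) ≈ Mul(2116.5, I)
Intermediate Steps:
Function('n')(q, o) = Add(1105, o)
Pow(Add(Function('n')(-935, 156), -4480710), Rational(1, 2)) = Pow(Add(Add(1105, 156), -4480710), Rational(1, 2)) = Pow(Add(1261, -4480710), Rational(1, 2)) = Pow(-4479449, Rational(1, 2)) = Mul(I, Pow(4479449, Rational(1, 2)))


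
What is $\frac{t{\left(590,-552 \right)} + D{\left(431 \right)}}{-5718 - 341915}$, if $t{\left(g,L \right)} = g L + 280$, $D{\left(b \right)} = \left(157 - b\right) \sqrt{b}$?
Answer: $\frac{325400}{347633} + \frac{274 \sqrt{431}}{347633} \approx 0.95241$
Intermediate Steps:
$D{\left(b \right)} = \sqrt{b} \left(157 - b\right)$
$t{\left(g,L \right)} = 280 + L g$ ($t{\left(g,L \right)} = L g + 280 = 280 + L g$)
$\frac{t{\left(590,-552 \right)} + D{\left(431 \right)}}{-5718 - 341915} = \frac{\left(280 - 325680\right) + \sqrt{431} \left(157 - 431\right)}{-5718 - 341915} = \frac{\left(280 - 325680\right) + \sqrt{431} \left(157 - 431\right)}{-347633} = \left(-325400 + \sqrt{431} \left(-274\right)\right) \left(- \frac{1}{347633}\right) = \left(-325400 - 274 \sqrt{431}\right) \left(- \frac{1}{347633}\right) = \frac{325400}{347633} + \frac{274 \sqrt{431}}{347633}$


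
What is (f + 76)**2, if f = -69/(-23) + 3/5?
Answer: 158404/25 ≈ 6336.2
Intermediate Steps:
f = 18/5 (f = -69*(-1/23) + 3*(1/5) = 3 + 3/5 = 18/5 ≈ 3.6000)
(f + 76)**2 = (18/5 + 76)**2 = (398/5)**2 = 158404/25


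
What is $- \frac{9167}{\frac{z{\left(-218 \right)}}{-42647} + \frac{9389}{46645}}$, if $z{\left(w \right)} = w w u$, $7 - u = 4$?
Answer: $\frac{18235631810605}{6249858257} \approx 2917.8$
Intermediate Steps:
$u = 3$ ($u = 7 - 4 = 3$)
$z{\left(w \right)} = 3 w^{2}$ ($z{\left(w \right)} = w w 3 = w^{2} \cdot 3 = 3 w^{2}$)
$- \frac{9167}{\frac{z{\left(-218 \right)}}{-42647} + \frac{9389}{46645}} = - \frac{9167}{\frac{3 \left(-218\right)^{2}}{-42647} + \frac{9389}{46645}} = - \frac{9167}{3 \cdot 47524 \left(- \frac{1}{42647}\right) + 9389 \cdot \frac{1}{46645}} = - \frac{9167}{142572 \left(- \frac{1}{42647}\right) + \frac{9389}{46645}} = - \frac{9167}{- \frac{142572}{42647} + \frac{9389}{46645}} = - \frac{9167}{- \frac{6249858257}{1989269315}} = \left(-9167\right) \left(- \frac{1989269315}{6249858257}\right) = \frac{18235631810605}{6249858257}$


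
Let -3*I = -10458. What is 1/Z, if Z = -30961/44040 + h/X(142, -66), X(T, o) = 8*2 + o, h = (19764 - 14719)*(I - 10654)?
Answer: 44040/31851951887 ≈ 1.3826e-6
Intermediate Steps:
I = 3486 (I = -⅓*(-10458) = 3486)
h = -36162560 (h = (19764 - 14719)*(3486 - 10654) = 5045*(-7168) = -36162560)
X(T, o) = 16 + o
Z = 31851951887/44040 (Z = -30961/44040 - 36162560/(16 - 66) = -30961*1/44040 - 36162560/(-50) = -30961/44040 - 36162560*(-1/50) = -30961/44040 + 3616256/5 = 31851951887/44040 ≈ 7.2325e+5)
1/Z = 1/(31851951887/44040) = 44040/31851951887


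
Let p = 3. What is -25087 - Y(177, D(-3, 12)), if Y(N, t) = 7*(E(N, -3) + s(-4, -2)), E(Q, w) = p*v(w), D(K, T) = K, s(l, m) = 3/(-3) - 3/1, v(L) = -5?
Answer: -24954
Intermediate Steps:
s(l, m) = -4 (s(l, m) = 3*(-⅓) - 3*1 = -1 - 3 = -4)
E(Q, w) = -15 (E(Q, w) = 3*(-5) = -15)
Y(N, t) = -133 (Y(N, t) = 7*(-15 - 4) = 7*(-19) = -133)
-25087 - Y(177, D(-3, 12)) = -25087 - 1*(-133) = -25087 + 133 = -24954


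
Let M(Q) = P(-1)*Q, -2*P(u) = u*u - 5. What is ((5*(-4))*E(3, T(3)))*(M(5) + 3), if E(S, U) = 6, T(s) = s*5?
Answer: -1560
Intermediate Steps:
T(s) = 5*s
P(u) = 5/2 - u**2/2 (P(u) = -(u*u - 5)/2 = -(u**2 - 5)/2 = -(-5 + u**2)/2 = 5/2 - u**2/2)
M(Q) = 2*Q (M(Q) = (5/2 - 1/2*(-1)**2)*Q = (5/2 - 1/2*1)*Q = (5/2 - 1/2)*Q = 2*Q)
((5*(-4))*E(3, T(3)))*(M(5) + 3) = ((5*(-4))*6)*(2*5 + 3) = (-20*6)*(10 + 3) = -120*13 = -1560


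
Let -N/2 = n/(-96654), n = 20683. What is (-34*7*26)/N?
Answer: -23003652/1591 ≈ -14459.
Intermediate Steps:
N = 20683/48327 (N = -41366/(-96654) = -41366*(-1)/96654 = -2*(-20683/96654) = 20683/48327 ≈ 0.42798)
(-34*7*26)/N = (-34*7*26)/(20683/48327) = -238*26*(48327/20683) = -6188*48327/20683 = -23003652/1591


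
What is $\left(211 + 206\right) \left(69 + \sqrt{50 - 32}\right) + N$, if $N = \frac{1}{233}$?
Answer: $\frac{6704110}{233} + 1251 \sqrt{2} \approx 30542.0$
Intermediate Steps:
$N = \frac{1}{233} \approx 0.0042918$
$\left(211 + 206\right) \left(69 + \sqrt{50 - 32}\right) + N = \left(211 + 206\right) \left(69 + \sqrt{50 - 32}\right) + \frac{1}{233} = 417 \left(69 + \sqrt{18}\right) + \frac{1}{233} = 417 \left(69 + 3 \sqrt{2}\right) + \frac{1}{233} = \left(28773 + 1251 \sqrt{2}\right) + \frac{1}{233} = \frac{6704110}{233} + 1251 \sqrt{2}$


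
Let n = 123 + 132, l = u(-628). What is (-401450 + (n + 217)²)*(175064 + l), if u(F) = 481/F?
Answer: -62555695559/2 ≈ -3.1278e+10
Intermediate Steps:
l = -481/628 (l = 481/(-628) = 481*(-1/628) = -481/628 ≈ -0.76592)
n = 255
(-401450 + (n + 217)²)*(175064 + l) = (-401450 + (255 + 217)²)*(175064 - 481/628) = (-401450 + 472²)*(109939711/628) = (-401450 + 222784)*(109939711/628) = -178666*109939711/628 = -62555695559/2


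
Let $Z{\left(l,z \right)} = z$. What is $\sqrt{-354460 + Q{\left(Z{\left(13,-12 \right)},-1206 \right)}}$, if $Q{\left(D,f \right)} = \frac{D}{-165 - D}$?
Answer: $\frac{4 i \sqrt{57621891}}{51} \approx 595.37 i$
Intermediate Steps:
$\sqrt{-354460 + Q{\left(Z{\left(13,-12 \right)},-1206 \right)}} = \sqrt{-354460 - - \frac{12}{165 - 12}} = \sqrt{-354460 - - \frac{12}{153}} = \sqrt{-354460 - \left(-12\right) \frac{1}{153}} = \sqrt{-354460 + \frac{4}{51}} = \sqrt{- \frac{18077456}{51}} = \frac{4 i \sqrt{57621891}}{51}$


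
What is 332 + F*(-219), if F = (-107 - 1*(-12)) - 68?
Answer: 36029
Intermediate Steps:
F = -163 (F = (-107 + 12) - 68 = -95 - 68 = -163)
332 + F*(-219) = 332 - 163*(-219) = 332 + 35697 = 36029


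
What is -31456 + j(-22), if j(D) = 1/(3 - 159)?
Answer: -4907137/156 ≈ -31456.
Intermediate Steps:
j(D) = -1/156 (j(D) = 1/(-156) = -1/156)
-31456 + j(-22) = -31456 - 1/156 = -4907137/156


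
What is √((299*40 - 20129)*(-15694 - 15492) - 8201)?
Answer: √254750233 ≈ 15961.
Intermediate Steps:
√((299*40 - 20129)*(-15694 - 15492) - 8201) = √((11960 - 20129)*(-31186) - 8201) = √(-8169*(-31186) - 8201) = √(254758434 - 8201) = √254750233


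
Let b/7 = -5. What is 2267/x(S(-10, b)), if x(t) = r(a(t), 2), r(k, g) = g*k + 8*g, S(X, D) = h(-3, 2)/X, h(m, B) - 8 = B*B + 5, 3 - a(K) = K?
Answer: 11335/127 ≈ 89.252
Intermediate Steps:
b = -35 (b = 7*(-5) = -35)
a(K) = 3 - K
h(m, B) = 13 + B² (h(m, B) = 8 + (B*B + 5) = 8 + (B² + 5) = 8 + (5 + B²) = 13 + B²)
S(X, D) = 17/X (S(X, D) = (13 + 2²)/X = (13 + 4)/X = 17/X)
r(k, g) = 8*g + g*k
x(t) = 22 - 2*t (x(t) = 2*(8 + (3 - t)) = 2*(11 - t) = 22 - 2*t)
2267/x(S(-10, b)) = 2267/(22 - 34/(-10)) = 2267/(22 - 34*(-1)/10) = 2267/(22 - 2*(-17/10)) = 2267/(22 + 17/5) = 2267/(127/5) = 2267*(5/127) = 11335/127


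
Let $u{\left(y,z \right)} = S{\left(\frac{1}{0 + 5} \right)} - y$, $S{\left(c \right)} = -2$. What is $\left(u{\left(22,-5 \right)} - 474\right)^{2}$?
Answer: $248004$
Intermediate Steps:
$u{\left(y,z \right)} = -2 - y$
$\left(u{\left(22,-5 \right)} - 474\right)^{2} = \left(\left(-2 - 22\right) - 474\right)^{2} = \left(-24 - 474\right)^{2} = \left(-498\right)^{2} = 248004$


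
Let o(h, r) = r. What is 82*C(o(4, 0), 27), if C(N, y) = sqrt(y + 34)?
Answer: 82*sqrt(61) ≈ 640.44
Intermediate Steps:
C(N, y) = sqrt(34 + y)
82*C(o(4, 0), 27) = 82*sqrt(34 + 27) = 82*sqrt(61)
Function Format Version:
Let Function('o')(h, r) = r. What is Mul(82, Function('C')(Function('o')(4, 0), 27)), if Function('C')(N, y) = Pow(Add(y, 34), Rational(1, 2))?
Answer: Mul(82, Pow(61, Rational(1, 2))) ≈ 640.44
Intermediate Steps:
Function('C')(N, y) = Pow(Add(34, y), Rational(1, 2))
Mul(82, Function('C')(Function('o')(4, 0), 27)) = Mul(82, Pow(Add(34, 27), Rational(1, 2))) = Mul(82, Pow(61, Rational(1, 2)))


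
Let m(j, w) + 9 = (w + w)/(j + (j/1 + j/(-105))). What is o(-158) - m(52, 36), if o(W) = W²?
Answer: 67849751/2717 ≈ 24972.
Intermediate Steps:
m(j, w) = -9 + 210*w/(209*j) (m(j, w) = -9 + (w + w)/(j + (j/1 + j/(-105))) = -9 + (2*w)/(j + (j*1 + j*(-1/105))) = -9 + (2*w)/(j + (j - j/105)) = -9 + (2*w)/(j + 104*j/105) = -9 + (2*w)/((209*j/105)) = -9 + (2*w)*(105/(209*j)) = -9 + 210*w/(209*j))
o(-158) - m(52, 36) = (-158)² - (-9 + (210/209)*36/52) = 24964 - (-9 + (210/209)*36*(1/52)) = 24964 - (-9 + 1890/2717) = 24964 - 1*(-22563/2717) = 24964 + 22563/2717 = 67849751/2717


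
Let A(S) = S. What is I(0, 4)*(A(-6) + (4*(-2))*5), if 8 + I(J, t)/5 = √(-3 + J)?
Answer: 1840 - 230*I*√3 ≈ 1840.0 - 398.37*I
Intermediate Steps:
I(J, t) = -40 + 5*√(-3 + J)
I(0, 4)*(A(-6) + (4*(-2))*5) = (-40 + 5*√(-3 + 0))*(-6 + (4*(-2))*5) = (-40 + 5*√(-3))*(-6 - 8*5) = (-40 + 5*(I*√3))*(-6 - 40) = (-40 + 5*I*√3)*(-46) = 1840 - 230*I*√3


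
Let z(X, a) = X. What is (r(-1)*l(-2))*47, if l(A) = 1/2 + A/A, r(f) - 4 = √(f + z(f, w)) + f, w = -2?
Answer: 423/2 + 141*I*√2/2 ≈ 211.5 + 99.702*I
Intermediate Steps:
r(f) = 4 + f + √2*√f (r(f) = 4 + (√(f + f) + f) = 4 + (√(2*f) + f) = 4 + (√2*√f + f) = 4 + (f + √2*√f) = 4 + f + √2*√f)
l(A) = 3/2 (l(A) = 1*(½) + 1 = ½ + 1 = 3/2)
(r(-1)*l(-2))*47 = ((4 - 1 + √2*√(-1))*(3/2))*47 = ((4 - 1 + √2*I)*(3/2))*47 = ((4 - 1 + I*√2)*(3/2))*47 = ((3 + I*√2)*(3/2))*47 = (9/2 + 3*I*√2/2)*47 = 423/2 + 141*I*√2/2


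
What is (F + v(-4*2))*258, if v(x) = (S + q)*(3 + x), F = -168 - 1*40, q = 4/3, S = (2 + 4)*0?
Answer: -55384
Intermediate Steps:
S = 0 (S = 6*0 = 0)
q = 4/3 (q = 4*(⅓) = 4/3 ≈ 1.3333)
F = -208 (F = -168 - 40 = -208)
v(x) = 4 + 4*x/3 (v(x) = (0 + 4/3)*(3 + x) = 4*(3 + x)/3 = 4 + 4*x/3)
(F + v(-4*2))*258 = (-208 + (4 + 4*(-4*2)/3))*258 = (-208 + (4 + (4/3)*(-8)))*258 = (-208 + (4 - 32/3))*258 = (-208 - 20/3)*258 = -644/3*258 = -55384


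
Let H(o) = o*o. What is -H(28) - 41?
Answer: -825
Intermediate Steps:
H(o) = o²
-H(28) - 41 = -1*28² - 41 = -1*784 - 41 = -784 - 41 = -825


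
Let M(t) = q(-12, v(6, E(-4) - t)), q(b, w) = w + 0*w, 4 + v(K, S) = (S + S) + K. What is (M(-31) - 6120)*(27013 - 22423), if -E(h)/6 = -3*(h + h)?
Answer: -29118960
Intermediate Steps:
E(h) = 36*h (E(h) = -(-18)*(h + h) = -(-18)*2*h = -(-36)*h = 36*h)
v(K, S) = -4 + K + 2*S (v(K, S) = -4 + ((S + S) + K) = -4 + (2*S + K) = -4 + (K + 2*S) = -4 + K + 2*S)
q(b, w) = w (q(b, w) = w + 0 = w)
M(t) = -286 - 2*t (M(t) = -4 + 6 + 2*(36*(-4) - t) = -4 + 6 + 2*(-144 - t) = -4 + 6 + (-288 - 2*t) = -286 - 2*t)
(M(-31) - 6120)*(27013 - 22423) = ((-286 - 2*(-31)) - 6120)*(27013 - 22423) = ((-286 + 62) - 6120)*4590 = (-224 - 6120)*4590 = -6344*4590 = -29118960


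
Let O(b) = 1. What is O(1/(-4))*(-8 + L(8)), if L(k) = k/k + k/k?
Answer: -6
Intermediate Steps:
L(k) = 2 (L(k) = 1 + 1 = 2)
O(1/(-4))*(-8 + L(8)) = 1*(-8 + 2) = 1*(-6) = -6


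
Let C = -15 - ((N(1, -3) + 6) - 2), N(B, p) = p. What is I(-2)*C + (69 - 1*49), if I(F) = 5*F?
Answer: 180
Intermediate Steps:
C = -16 (C = -15 - ((-3 + 6) - 2) = -15 - (3 - 2) = -15 - 1*1 = -15 - 1 = -16)
I(-2)*C + (69 - 1*49) = (5*(-2))*(-16) + (69 - 1*49) = -10*(-16) + (69 - 49) = 160 + 20 = 180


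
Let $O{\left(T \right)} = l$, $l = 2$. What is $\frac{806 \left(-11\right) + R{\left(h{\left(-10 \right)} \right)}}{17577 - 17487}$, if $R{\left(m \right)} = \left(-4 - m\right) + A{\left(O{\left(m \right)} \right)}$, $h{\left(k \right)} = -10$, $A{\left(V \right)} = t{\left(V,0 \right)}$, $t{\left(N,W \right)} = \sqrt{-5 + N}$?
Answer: $- \frac{886}{9} + \frac{i \sqrt{3}}{90} \approx -98.444 + 0.019245 i$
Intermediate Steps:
$O{\left(T \right)} = 2$
$A{\left(V \right)} = \sqrt{-5 + V}$
$R{\left(m \right)} = -4 - m + i \sqrt{3}$ ($R{\left(m \right)} = \left(-4 - m\right) + \sqrt{-5 + 2} = \left(-4 - m\right) + \sqrt{-3} = \left(-4 - m\right) + i \sqrt{3} = -4 - m + i \sqrt{3}$)
$\frac{806 \left(-11\right) + R{\left(h{\left(-10 \right)} \right)}}{17577 - 17487} = \frac{806 \left(-11\right) - \left(-6 - i \sqrt{3}\right)}{17577 - 17487} = \frac{-8866 + \left(-4 + 10 + i \sqrt{3}\right)}{90} = \left(-8866 + \left(6 + i \sqrt{3}\right)\right) \frac{1}{90} = \left(-8860 + i \sqrt{3}\right) \frac{1}{90} = - \frac{886}{9} + \frac{i \sqrt{3}}{90}$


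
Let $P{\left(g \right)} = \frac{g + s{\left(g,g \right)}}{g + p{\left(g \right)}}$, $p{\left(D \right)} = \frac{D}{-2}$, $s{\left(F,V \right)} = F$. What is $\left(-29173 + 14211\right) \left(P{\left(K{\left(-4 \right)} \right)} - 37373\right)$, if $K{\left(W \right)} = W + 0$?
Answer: $559114978$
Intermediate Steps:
$p{\left(D \right)} = - \frac{D}{2}$ ($p{\left(D \right)} = D \left(- \frac{1}{2}\right) = - \frac{D}{2}$)
$K{\left(W \right)} = W$
$P{\left(g \right)} = 4$ ($P{\left(g \right)} = \frac{g + g}{g - \frac{g}{2}} = \frac{2 g}{\frac{1}{2} g} = 2 g \frac{2}{g} = 4$)
$\left(-29173 + 14211\right) \left(P{\left(K{\left(-4 \right)} \right)} - 37373\right) = \left(-29173 + 14211\right) \left(4 - 37373\right) = \left(-14962\right) \left(-37369\right) = 559114978$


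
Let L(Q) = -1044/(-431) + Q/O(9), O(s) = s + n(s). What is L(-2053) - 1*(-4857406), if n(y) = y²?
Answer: 188417987857/38790 ≈ 4.8574e+6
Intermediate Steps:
O(s) = s + s²
L(Q) = 1044/431 + Q/90 (L(Q) = -1044/(-431) + Q/((9*(1 + 9))) = -1044*(-1/431) + Q/((9*10)) = 1044/431 + Q/90)
L(-2053) - 1*(-4857406) = (1044/431 + (1/90)*(-2053)) - 1*(-4857406) = (1044/431 - 2053/90) + 4857406 = -790883/38790 + 4857406 = 188417987857/38790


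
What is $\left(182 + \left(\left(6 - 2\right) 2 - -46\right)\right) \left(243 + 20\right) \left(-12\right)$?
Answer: $-744816$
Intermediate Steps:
$\left(182 + \left(\left(6 - 2\right) 2 - -46\right)\right) \left(243 + 20\right) \left(-12\right) = \left(182 + \left(4 \cdot 2 + 46\right)\right) 263 \left(-12\right) = \left(182 + \left(8 + 46\right)\right) 263 \left(-12\right) = \left(182 + 54\right) 263 \left(-12\right) = 236 \cdot 263 \left(-12\right) = 62068 \left(-12\right) = -744816$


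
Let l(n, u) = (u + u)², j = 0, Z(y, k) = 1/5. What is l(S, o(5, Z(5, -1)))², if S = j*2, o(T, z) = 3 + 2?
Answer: 10000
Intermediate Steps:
Z(y, k) = ⅕
o(T, z) = 5
S = 0 (S = 0*2 = 0)
l(n, u) = 4*u² (l(n, u) = (2*u)² = 4*u²)
l(S, o(5, Z(5, -1)))² = (4*5²)² = (4*25)² = 100² = 10000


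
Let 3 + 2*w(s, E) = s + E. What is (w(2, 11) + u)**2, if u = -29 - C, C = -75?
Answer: 2601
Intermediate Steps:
w(s, E) = -3/2 + E/2 + s/2 (w(s, E) = -3/2 + (s + E)/2 = -3/2 + (E + s)/2 = -3/2 + (E/2 + s/2) = -3/2 + E/2 + s/2)
u = 46 (u = -29 - 1*(-75) = -29 + 75 = 46)
(w(2, 11) + u)**2 = ((-3/2 + (1/2)*11 + (1/2)*2) + 46)**2 = ((-3/2 + 11/2 + 1) + 46)**2 = (5 + 46)**2 = 51**2 = 2601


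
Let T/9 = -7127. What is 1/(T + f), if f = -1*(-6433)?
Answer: -1/57710 ≈ -1.7328e-5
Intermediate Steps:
f = 6433
T = -64143 (T = 9*(-7127) = -64143)
1/(T + f) = 1/(-64143 + 6433) = 1/(-57710) = -1/57710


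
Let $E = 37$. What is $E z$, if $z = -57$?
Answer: $-2109$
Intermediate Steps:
$E z = 37 \left(-57\right) = -2109$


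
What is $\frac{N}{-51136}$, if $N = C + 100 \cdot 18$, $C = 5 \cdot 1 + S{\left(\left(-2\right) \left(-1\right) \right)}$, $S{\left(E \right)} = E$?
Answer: $- \frac{1807}{51136} \approx -0.035337$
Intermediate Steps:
$C = 7$ ($C = 5 \cdot 1 - -2 = 5 + 2 = 7$)
$N = 1807$ ($N = 7 + 100 \cdot 18 = 7 + 1800 = 1807$)
$\frac{N}{-51136} = \frac{1807}{-51136} = 1807 \left(- \frac{1}{51136}\right) = - \frac{1807}{51136}$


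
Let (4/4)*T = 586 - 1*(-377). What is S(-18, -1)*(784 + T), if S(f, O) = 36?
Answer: 62892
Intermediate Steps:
T = 963 (T = 586 - 1*(-377) = 586 + 377 = 963)
S(-18, -1)*(784 + T) = 36*(784 + 963) = 36*1747 = 62892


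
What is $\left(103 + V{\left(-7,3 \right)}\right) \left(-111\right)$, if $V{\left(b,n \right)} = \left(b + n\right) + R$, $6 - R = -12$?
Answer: $-12987$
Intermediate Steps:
$R = 18$ ($R = 6 - -12 = 6 + 12 = 18$)
$V{\left(b,n \right)} = 18 + b + n$ ($V{\left(b,n \right)} = \left(b + n\right) + 18 = 18 + b + n$)
$\left(103 + V{\left(-7,3 \right)}\right) \left(-111\right) = \left(103 + \left(18 - 7 + 3\right)\right) \left(-111\right) = \left(103 + 14\right) \left(-111\right) = 117 \left(-111\right) = -12987$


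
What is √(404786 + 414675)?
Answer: √819461 ≈ 905.24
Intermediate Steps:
√(404786 + 414675) = √819461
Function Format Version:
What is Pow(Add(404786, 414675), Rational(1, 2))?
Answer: Pow(819461, Rational(1, 2)) ≈ 905.24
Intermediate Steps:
Pow(Add(404786, 414675), Rational(1, 2)) = Pow(819461, Rational(1, 2))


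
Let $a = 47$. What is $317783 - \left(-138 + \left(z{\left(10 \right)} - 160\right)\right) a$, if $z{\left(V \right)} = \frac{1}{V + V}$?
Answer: $\frac{6635733}{20} \approx 3.3179 \cdot 10^{5}$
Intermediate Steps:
$z{\left(V \right)} = \frac{1}{2 V}$
$317783 - \left(-138 + \left(z{\left(10 \right)} - 160\right)\right) a = 317783 - \left(-138 + \left(\frac{1}{2 \cdot 10} - 160\right)\right) 47 = 317783 - \left(-138 + \left(\frac{1}{2} \cdot \frac{1}{10} - 160\right)\right) 47 = 317783 - \left(-138 + \left(\frac{1}{20} - 160\right)\right) 47 = 317783 - \left(-138 - \frac{3199}{20}\right) 47 = 317783 - \left(- \frac{5959}{20}\right) 47 = 317783 - - \frac{280073}{20} = 317783 + \frac{280073}{20} = \frac{6635733}{20}$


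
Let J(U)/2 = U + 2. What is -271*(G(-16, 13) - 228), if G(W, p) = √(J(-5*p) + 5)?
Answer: 61788 - 2981*I ≈ 61788.0 - 2981.0*I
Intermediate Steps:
J(U) = 4 + 2*U (J(U) = 2*(U + 2) = 2*(2 + U) = 4 + 2*U)
G(W, p) = √(9 - 10*p) (G(W, p) = √((4 + 2*(-5*p)) + 5) = √((4 - 10*p) + 5) = √(9 - 10*p))
-271*(G(-16, 13) - 228) = -271*(√(9 - 10*13) - 228) = -271*(√(9 - 130) - 228) = -271*(√(-121) - 228) = -271*(11*I - 228) = -271*(-228 + 11*I) = 61788 - 2981*I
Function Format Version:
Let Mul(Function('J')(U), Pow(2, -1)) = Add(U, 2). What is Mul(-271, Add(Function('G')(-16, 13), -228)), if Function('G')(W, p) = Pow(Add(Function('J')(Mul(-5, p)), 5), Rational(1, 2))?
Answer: Add(61788, Mul(-2981, I)) ≈ Add(61788., Mul(-2981.0, I))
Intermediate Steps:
Function('J')(U) = Add(4, Mul(2, U)) (Function('J')(U) = Mul(2, Add(U, 2)) = Mul(2, Add(2, U)) = Add(4, Mul(2, U)))
Function('G')(W, p) = Pow(Add(9, Mul(-10, p)), Rational(1, 2)) (Function('G')(W, p) = Pow(Add(Add(4, Mul(2, Mul(-5, p))), 5), Rational(1, 2)) = Pow(Add(Add(4, Mul(-10, p)), 5), Rational(1, 2)) = Pow(Add(9, Mul(-10, p)), Rational(1, 2)))
Mul(-271, Add(Function('G')(-16, 13), -228)) = Mul(-271, Add(Pow(Add(9, Mul(-10, 13)), Rational(1, 2)), -228)) = Mul(-271, Add(Pow(Add(9, -130), Rational(1, 2)), -228)) = Mul(-271, Add(Pow(-121, Rational(1, 2)), -228)) = Mul(-271, Add(Mul(11, I), -228)) = Mul(-271, Add(-228, Mul(11, I))) = Add(61788, Mul(-2981, I))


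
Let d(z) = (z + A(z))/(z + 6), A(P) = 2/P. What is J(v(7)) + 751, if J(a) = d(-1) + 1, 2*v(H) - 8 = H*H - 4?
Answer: 3757/5 ≈ 751.40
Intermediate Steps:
d(z) = (z + 2/z)/(6 + z) (d(z) = (z + 2/z)/(z + 6) = (z + 2/z)/(6 + z))
v(H) = 2 + H²/2 (v(H) = 4 + (H*H - 4)/2 = 4 + (H² - 4)/2 = 4 + (-4 + H²)/2 = 4 + (-2 + H²/2) = 2 + H²/2)
J(a) = ⅖ (J(a) = (2 + (-1)²)/((-1)*(6 - 1)) + 1 = -1*(2 + 1)/5 + 1 = -1*⅕*3 + 1 = -⅗ + 1 = ⅖)
J(v(7)) + 751 = ⅖ + 751 = 3757/5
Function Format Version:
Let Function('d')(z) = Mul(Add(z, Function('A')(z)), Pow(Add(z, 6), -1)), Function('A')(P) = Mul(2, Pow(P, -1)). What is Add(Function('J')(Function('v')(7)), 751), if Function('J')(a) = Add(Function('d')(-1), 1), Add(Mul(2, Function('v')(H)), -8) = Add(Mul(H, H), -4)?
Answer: Rational(3757, 5) ≈ 751.40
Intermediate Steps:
Function('d')(z) = Mul(Pow(Add(6, z), -1), Add(z, Mul(2, Pow(z, -1)))) (Function('d')(z) = Mul(Add(z, Mul(2, Pow(z, -1))), Pow(Add(z, 6), -1)) = Mul(Add(z, Mul(2, Pow(z, -1))), Pow(Add(6, z), -1)) = Mul(Pow(Add(6, z), -1), Add(z, Mul(2, Pow(z, -1)))))
Function('v')(H) = Add(2, Mul(Rational(1, 2), Pow(H, 2))) (Function('v')(H) = Add(4, Mul(Rational(1, 2), Add(Mul(H, H), -4))) = Add(4, Mul(Rational(1, 2), Add(Pow(H, 2), -4))) = Add(4, Mul(Rational(1, 2), Add(-4, Pow(H, 2)))) = Add(4, Add(-2, Mul(Rational(1, 2), Pow(H, 2)))) = Add(2, Mul(Rational(1, 2), Pow(H, 2))))
Function('J')(a) = Rational(2, 5) (Function('J')(a) = Add(Mul(Pow(-1, -1), Pow(Add(6, -1), -1), Add(2, Pow(-1, 2))), 1) = Add(Mul(-1, Pow(5, -1), Add(2, 1)), 1) = Add(Mul(-1, Rational(1, 5), 3), 1) = Add(Rational(-3, 5), 1) = Rational(2, 5))
Add(Function('J')(Function('v')(7)), 751) = Add(Rational(2, 5), 751) = Rational(3757, 5)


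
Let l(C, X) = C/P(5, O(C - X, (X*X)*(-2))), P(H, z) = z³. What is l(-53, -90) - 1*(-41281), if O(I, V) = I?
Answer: 2091006440/50653 ≈ 41281.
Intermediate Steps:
l(C, X) = C/(C - X)³ (l(C, X) = C/((C - X)³) = C/(C - X)³)
l(-53, -90) - 1*(-41281) = -53/(-53 - 1*(-90))³ - 1*(-41281) = -53/(-53 + 90)³ + 41281 = -53/37³ + 41281 = -53*1/50653 + 41281 = -53/50653 + 41281 = 2091006440/50653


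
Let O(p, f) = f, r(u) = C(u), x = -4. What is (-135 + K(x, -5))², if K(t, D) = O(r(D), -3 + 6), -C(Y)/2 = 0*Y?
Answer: 17424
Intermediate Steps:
C(Y) = 0 (C(Y) = -0*Y = -2*0 = 0)
r(u) = 0
K(t, D) = 3 (K(t, D) = -3 + 6 = 3)
(-135 + K(x, -5))² = (-135 + 3)² = (-132)² = 17424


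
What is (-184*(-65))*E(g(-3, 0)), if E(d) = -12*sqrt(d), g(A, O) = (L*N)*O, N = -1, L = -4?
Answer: 0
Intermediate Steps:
g(A, O) = 4*O (g(A, O) = (-4*(-1))*O = 4*O)
(-184*(-65))*E(g(-3, 0)) = (-184*(-65))*(-12*sqrt(4*0)) = 11960*(-12*sqrt(0)) = 11960*(-12*0) = 11960*0 = 0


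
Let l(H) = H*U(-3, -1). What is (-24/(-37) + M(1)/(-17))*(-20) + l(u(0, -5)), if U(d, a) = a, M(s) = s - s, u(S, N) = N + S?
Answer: -295/37 ≈ -7.9730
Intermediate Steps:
M(s) = 0
l(H) = -H (l(H) = H*(-1) = -H)
(-24/(-37) + M(1)/(-17))*(-20) + l(u(0, -5)) = (-24/(-37) + 0/(-17))*(-20) - (-5 + 0) = (-24*(-1/37) + 0*(-1/17))*(-20) - 1*(-5) = (24/37 + 0)*(-20) + 5 = (24/37)*(-20) + 5 = -480/37 + 5 = -295/37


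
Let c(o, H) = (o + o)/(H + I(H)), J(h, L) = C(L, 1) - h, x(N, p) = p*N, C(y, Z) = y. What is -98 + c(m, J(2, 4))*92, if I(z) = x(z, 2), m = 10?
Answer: 626/3 ≈ 208.67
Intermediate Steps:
x(N, p) = N*p
I(z) = 2*z (I(z) = z*2 = 2*z)
J(h, L) = L - h
c(o, H) = 2*o/(3*H) (c(o, H) = (o + o)/(H + 2*H) = (2*o)/((3*H)) = (2*o)*(1/(3*H)) = 2*o/(3*H))
-98 + c(m, J(2, 4))*92 = -98 + ((⅔)*10/(4 - 1*2))*92 = -98 + ((⅔)*10/(4 - 2))*92 = -98 + ((⅔)*10/2)*92 = -98 + ((⅔)*10*(½))*92 = -98 + (10/3)*92 = -98 + 920/3 = 626/3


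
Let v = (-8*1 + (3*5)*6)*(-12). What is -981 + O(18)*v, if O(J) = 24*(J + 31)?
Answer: -1158165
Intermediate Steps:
v = -984 (v = (-8 + 15*6)*(-12) = (-8 + 90)*(-12) = 82*(-12) = -984)
O(J) = 744 + 24*J (O(J) = 24*(31 + J) = 744 + 24*J)
-981 + O(18)*v = -981 + (744 + 24*18)*(-984) = -981 + (744 + 432)*(-984) = -981 + 1176*(-984) = -981 - 1157184 = -1158165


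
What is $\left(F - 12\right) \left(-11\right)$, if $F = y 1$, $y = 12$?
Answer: $0$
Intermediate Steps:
$F = 12$ ($F = 12 \cdot 1 = 12$)
$\left(F - 12\right) \left(-11\right) = \left(12 - 12\right) \left(-11\right) = 0 \left(-11\right) = 0$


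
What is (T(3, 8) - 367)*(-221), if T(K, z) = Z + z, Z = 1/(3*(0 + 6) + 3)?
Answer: 1665898/21 ≈ 79329.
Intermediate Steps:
Z = 1/21 (Z = 1/(3*6 + 3) = 1/(18 + 3) = 1/21 ≈ 0.047619)
T(K, z) = 1/21 + z
(T(3, 8) - 367)*(-221) = ((1/21 + 8) - 367)*(-221) = (169/21 - 367)*(-221) = -7538/21*(-221) = 1665898/21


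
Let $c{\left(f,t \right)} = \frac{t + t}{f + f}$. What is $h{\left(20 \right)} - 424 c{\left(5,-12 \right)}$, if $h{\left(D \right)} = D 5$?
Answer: $\frac{5588}{5} \approx 1117.6$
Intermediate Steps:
$c{\left(f,t \right)} = \frac{t}{f}$ ($c{\left(f,t \right)} = \frac{2 t}{2 f} = 2 t \frac{1}{2 f} = \frac{t}{f}$)
$h{\left(D \right)} = 5 D$
$h{\left(20 \right)} - 424 c{\left(5,-12 \right)} = 5 \cdot 20 - 424 \left(- \frac{12}{5}\right) = 100 - 424 \left(\left(-12\right) \frac{1}{5}\right) = 100 - - \frac{5088}{5} = 100 + \frac{5088}{5} = \frac{5588}{5}$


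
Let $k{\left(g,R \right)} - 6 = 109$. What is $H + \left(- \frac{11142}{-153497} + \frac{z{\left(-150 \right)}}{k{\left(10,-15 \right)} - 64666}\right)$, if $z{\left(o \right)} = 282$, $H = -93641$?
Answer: $- \frac{309276796505613}{3302794949} \approx -93641.0$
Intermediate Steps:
$k{\left(g,R \right)} = 115$ ($k{\left(g,R \right)} = 6 + 109 = 115$)
$H + \left(- \frac{11142}{-153497} + \frac{z{\left(-150 \right)}}{k{\left(10,-15 \right)} - 64666}\right) = -93641 + \left(- \frac{11142}{-153497} + \frac{282}{115 - 64666}\right) = -93641 + \left(\left(-11142\right) \left(- \frac{1}{153497}\right) + \frac{282}{-64551}\right) = -93641 + \left(\frac{11142}{153497} + 282 \left(- \frac{1}{64551}\right)\right) = -93641 + \left(\frac{11142}{153497} - \frac{94}{21517}\right) = -93641 + \frac{225313696}{3302794949} = - \frac{309276796505613}{3302794949}$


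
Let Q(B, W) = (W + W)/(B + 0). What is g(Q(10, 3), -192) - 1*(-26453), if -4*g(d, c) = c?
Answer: 26501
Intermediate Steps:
Q(B, W) = 2*W/B (Q(B, W) = (2*W)/B = 2*W/B)
g(d, c) = -c/4
g(Q(10, 3), -192) - 1*(-26453) = -1/4*(-192) - 1*(-26453) = 48 + 26453 = 26501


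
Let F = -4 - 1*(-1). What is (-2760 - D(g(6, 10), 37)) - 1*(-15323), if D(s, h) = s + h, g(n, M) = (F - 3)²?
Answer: 12490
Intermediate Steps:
F = -3 (F = -4 + 1 = -3)
g(n, M) = 36 (g(n, M) = (-3 - 3)² = (-6)² = 36)
D(s, h) = h + s
(-2760 - D(g(6, 10), 37)) - 1*(-15323) = (-2760 - (37 + 36)) - 1*(-15323) = (-2760 - 1*73) + 15323 = (-2760 - 73) + 15323 = -2833 + 15323 = 12490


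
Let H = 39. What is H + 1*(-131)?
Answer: -92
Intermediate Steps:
H + 1*(-131) = 39 + 1*(-131) = 39 - 131 = -92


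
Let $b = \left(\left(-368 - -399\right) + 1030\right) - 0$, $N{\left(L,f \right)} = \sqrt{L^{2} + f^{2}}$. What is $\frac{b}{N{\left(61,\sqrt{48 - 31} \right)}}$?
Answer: $\frac{1061 \sqrt{3738}}{3738} \approx 17.354$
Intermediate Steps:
$b = 1061$ ($b = \left(\left(-368 + 399\right) + 1030\right) + 0 = \left(31 + 1030\right) + 0 = 1061 + 0 = 1061$)
$\frac{b}{N{\left(61,\sqrt{48 - 31} \right)}} = \frac{1061}{\sqrt{61^{2} + \left(\sqrt{48 - 31}\right)^{2}}} = \frac{1061}{\sqrt{3721 + \left(\sqrt{17}\right)^{2}}} = \frac{1061}{\sqrt{3721 + 17}} = \frac{1061}{\sqrt{3738}} = 1061 \frac{\sqrt{3738}}{3738} = \frac{1061 \sqrt{3738}}{3738}$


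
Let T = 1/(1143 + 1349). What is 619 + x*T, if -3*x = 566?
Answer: 2313539/3738 ≈ 618.92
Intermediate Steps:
x = -566/3 (x = -⅓*566 = -566/3 ≈ -188.67)
T = 1/2492 ≈ 0.00040128
619 + x*T = 619 - 566/3*1/2492 = 619 - 283/3738 = 2313539/3738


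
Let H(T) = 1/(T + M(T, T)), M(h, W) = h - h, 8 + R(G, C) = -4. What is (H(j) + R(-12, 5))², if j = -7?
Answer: 7225/49 ≈ 147.45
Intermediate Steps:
R(G, C) = -12 (R(G, C) = -8 - 4 = -12)
M(h, W) = 0
H(T) = 1/T (H(T) = 1/(T + 0) = 1/T)
(H(j) + R(-12, 5))² = (1/(-7) - 12)² = (-⅐ - 12)² = (-85/7)² = 7225/49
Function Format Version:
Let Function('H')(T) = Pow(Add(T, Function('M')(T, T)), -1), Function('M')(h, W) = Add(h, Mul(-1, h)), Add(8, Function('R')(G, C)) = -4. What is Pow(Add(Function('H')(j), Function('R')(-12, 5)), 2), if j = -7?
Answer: Rational(7225, 49) ≈ 147.45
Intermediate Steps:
Function('R')(G, C) = -12 (Function('R')(G, C) = Add(-8, -4) = -12)
Function('M')(h, W) = 0
Function('H')(T) = Pow(T, -1) (Function('H')(T) = Pow(Add(T, 0), -1) = Pow(T, -1))
Pow(Add(Function('H')(j), Function('R')(-12, 5)), 2) = Pow(Add(Pow(-7, -1), -12), 2) = Pow(Add(Rational(-1, 7), -12), 2) = Pow(Rational(-85, 7), 2) = Rational(7225, 49)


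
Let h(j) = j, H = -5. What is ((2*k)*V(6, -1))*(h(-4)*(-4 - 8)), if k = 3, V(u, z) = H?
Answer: -1440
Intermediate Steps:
V(u, z) = -5
((2*k)*V(6, -1))*(h(-4)*(-4 - 8)) = ((2*3)*(-5))*(-4*(-4 - 8)) = (6*(-5))*(-4*(-12)) = -30*48 = -1440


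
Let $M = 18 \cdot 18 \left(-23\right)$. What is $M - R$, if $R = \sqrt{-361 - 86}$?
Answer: $-7452 - i \sqrt{447} \approx -7452.0 - 21.142 i$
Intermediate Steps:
$R = i \sqrt{447}$ ($R = \sqrt{-447} = i \sqrt{447} \approx 21.142 i$)
$M = -7452$ ($M = 324 \left(-23\right) = -7452$)
$M - R = -7452 - i \sqrt{447}$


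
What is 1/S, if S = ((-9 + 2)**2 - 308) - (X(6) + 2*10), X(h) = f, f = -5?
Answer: -1/274 ≈ -0.0036496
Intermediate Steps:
X(h) = -5
S = -274 (S = ((-9 + 2)**2 - 308) - (-5 + 2*10) = ((-7)**2 - 308) - (-5 + 20) = (49 - 308) - 1*15 = -259 - 15 = -274)
1/S = 1/(-274) = -1/274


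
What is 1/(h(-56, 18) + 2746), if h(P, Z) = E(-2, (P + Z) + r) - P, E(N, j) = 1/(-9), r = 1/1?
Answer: 9/25217 ≈ 0.00035690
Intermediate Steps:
r = 1
E(N, j) = -1/9
h(P, Z) = -1/9 - P
1/(h(-56, 18) + 2746) = 1/((-1/9 - 1*(-56)) + 2746) = 1/((-1/9 + 56) + 2746) = 1/(503/9 + 2746) = 1/(25217/9) = 9/25217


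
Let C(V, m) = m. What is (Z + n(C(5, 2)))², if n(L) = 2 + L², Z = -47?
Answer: 1681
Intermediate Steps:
(Z + n(C(5, 2)))² = (-47 + (2 + 2²))² = (-47 + (2 + 4))² = (-47 + 6)² = (-41)² = 1681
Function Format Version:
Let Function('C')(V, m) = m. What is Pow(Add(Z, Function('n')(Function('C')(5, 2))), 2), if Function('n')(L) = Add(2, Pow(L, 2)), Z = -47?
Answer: 1681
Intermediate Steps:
Pow(Add(Z, Function('n')(Function('C')(5, 2))), 2) = Pow(Add(-47, Add(2, Pow(2, 2))), 2) = Pow(Add(-47, Add(2, 4)), 2) = Pow(Add(-47, 6), 2) = Pow(-41, 2) = 1681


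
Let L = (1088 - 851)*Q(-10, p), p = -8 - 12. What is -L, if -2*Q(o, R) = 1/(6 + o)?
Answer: -237/8 ≈ -29.625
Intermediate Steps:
p = -20
Q(o, R) = -1/(2*(6 + o))
L = 237/8 (L = (1088 - 851)*(-1/(12 + 2*(-10))) = 237*(-1/(12 - 20)) = 237*(-1/(-8)) = 237*(-1*(-⅛)) = 237*(⅛) = 237/8 ≈ 29.625)
-L = -1*237/8 = -237/8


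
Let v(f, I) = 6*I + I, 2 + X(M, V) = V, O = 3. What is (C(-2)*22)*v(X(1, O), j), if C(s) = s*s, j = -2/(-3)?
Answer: 1232/3 ≈ 410.67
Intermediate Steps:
X(M, V) = -2 + V
j = 2/3 (j = -2*(-1/3) = 2/3 ≈ 0.66667)
C(s) = s**2
v(f, I) = 7*I
(C(-2)*22)*v(X(1, O), j) = ((-2)**2*22)*(7*(2/3)) = (4*22)*(14/3) = 88*(14/3) = 1232/3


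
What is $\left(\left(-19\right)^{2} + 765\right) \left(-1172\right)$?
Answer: $-1319672$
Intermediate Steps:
$\left(\left(-19\right)^{2} + 765\right) \left(-1172\right) = \left(361 + 765\right) \left(-1172\right) = 1126 \left(-1172\right) = -1319672$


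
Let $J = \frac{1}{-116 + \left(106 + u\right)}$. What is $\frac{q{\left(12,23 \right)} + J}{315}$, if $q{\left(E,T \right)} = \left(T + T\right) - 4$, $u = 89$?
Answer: $\frac{3319}{24885} \approx 0.13337$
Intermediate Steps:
$q{\left(E,T \right)} = -4 + 2 T$ ($q{\left(E,T \right)} = 2 T - 4 = -4 + 2 T$)
$J = \frac{1}{79}$ ($J = \frac{1}{-116 + \left(106 + 89\right)} = \frac{1}{-116 + 195} = \frac{1}{79} \approx 0.012658$)
$\frac{q{\left(12,23 \right)} + J}{315} = \frac{\left(-4 + 2 \cdot 23\right) + \frac{1}{79}}{315} = \frac{\left(-4 + 46\right) + \frac{1}{79}}{315} = \frac{42 + \frac{1}{79}}{315} = \frac{1}{315} \cdot \frac{3319}{79} = \frac{3319}{24885}$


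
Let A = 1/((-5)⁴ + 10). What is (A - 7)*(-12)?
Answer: 53328/635 ≈ 83.981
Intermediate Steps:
A = 1/635 (A = 1/(625 + 10) = 1/635 ≈ 0.0015748)
(A - 7)*(-12) = (1/635 - 7)*(-12) = -4444/635*(-12) = 53328/635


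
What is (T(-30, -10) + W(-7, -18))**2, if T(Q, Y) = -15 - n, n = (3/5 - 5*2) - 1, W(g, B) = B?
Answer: 12769/25 ≈ 510.76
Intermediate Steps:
n = -52/5 (n = (3*(1/5) - 10) - 1 = (3/5 - 10) - 1 = -47/5 - 1 = -52/5 ≈ -10.400)
T(Q, Y) = -23/5 (T(Q, Y) = -15 - 1*(-52/5) = -15 + 52/5 = -23/5)
(T(-30, -10) + W(-7, -18))**2 = (-23/5 - 18)**2 = (-113/5)**2 = 12769/25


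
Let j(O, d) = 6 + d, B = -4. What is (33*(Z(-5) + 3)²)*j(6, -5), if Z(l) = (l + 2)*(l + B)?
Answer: 29700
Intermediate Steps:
Z(l) = (-4 + l)*(2 + l) (Z(l) = (l + 2)*(l - 4) = (2 + l)*(-4 + l) = (-4 + l)*(2 + l))
(33*(Z(-5) + 3)²)*j(6, -5) = (33*((-8 + (-5)² - 2*(-5)) + 3)²)*(6 - 5) = (33*((-8 + 25 + 10) + 3)²)*1 = (33*(27 + 3)²)*1 = (33*30²)*1 = (33*900)*1 = 29700*1 = 29700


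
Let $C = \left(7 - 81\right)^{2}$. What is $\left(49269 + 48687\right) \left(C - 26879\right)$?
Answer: $-2096552268$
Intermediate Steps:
$C = 5476$ ($C = \left(-74\right)^{2} = 5476$)
$\left(49269 + 48687\right) \left(C - 26879\right) = \left(49269 + 48687\right) \left(5476 - 26879\right) = 97956 \left(-21403\right) = -2096552268$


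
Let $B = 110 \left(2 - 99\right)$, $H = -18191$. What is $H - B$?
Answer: $-7521$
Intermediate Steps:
$B = -10670$ ($B = 110 \left(-97\right) = -10670$)
$H - B = -18191 - -10670 = -18191 + 10670 = -7521$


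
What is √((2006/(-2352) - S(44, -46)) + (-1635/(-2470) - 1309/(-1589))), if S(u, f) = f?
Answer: √1034417990129862/4709796 ≈ 6.8288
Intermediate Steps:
√((2006/(-2352) - S(44, -46)) + (-1635/(-2470) - 1309/(-1589))) = √((2006/(-2352) - 1*(-46)) + (-1635/(-2470) - 1309/(-1589))) = √((2006*(-1/2352) + 46) + (-1635*(-1/2470) - 1309*(-1/1589))) = √((-1003/1176 + 46) + (327/494 + 187/227)) = √(53093/1176 + 166607/112138) = √(3074836333/65937144) = √1034417990129862/4709796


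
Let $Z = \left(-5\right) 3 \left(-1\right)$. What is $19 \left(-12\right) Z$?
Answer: $-3420$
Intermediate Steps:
$Z = 15$ ($Z = \left(-15\right) \left(-1\right) = 15$)
$19 \left(-12\right) Z = 19 \left(-12\right) 15 = \left(-228\right) 15 = -3420$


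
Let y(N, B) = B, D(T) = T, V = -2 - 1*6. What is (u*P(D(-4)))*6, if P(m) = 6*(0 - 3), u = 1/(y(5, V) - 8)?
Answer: 27/4 ≈ 6.7500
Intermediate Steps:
V = -8 (V = -2 - 6 = -8)
u = -1/16 (u = 1/(-8 - 8) = 1/(-16) = -1/16 ≈ -0.062500)
P(m) = -18 (P(m) = 6*(-3) = -18)
(u*P(D(-4)))*6 = -1/16*(-18)*6 = (9/8)*6 = 27/4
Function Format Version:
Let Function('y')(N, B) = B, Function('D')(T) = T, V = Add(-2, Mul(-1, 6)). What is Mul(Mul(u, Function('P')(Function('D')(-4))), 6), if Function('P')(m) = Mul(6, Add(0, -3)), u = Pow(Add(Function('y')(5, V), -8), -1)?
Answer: Rational(27, 4) ≈ 6.7500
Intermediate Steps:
V = -8 (V = Add(-2, -6) = -8)
u = Rational(-1, 16) (u = Pow(Add(-8, -8), -1) = Pow(-16, -1) = Rational(-1, 16) ≈ -0.062500)
Function('P')(m) = -18 (Function('P')(m) = Mul(6, -3) = -18)
Mul(Mul(u, Function('P')(Function('D')(-4))), 6) = Mul(Mul(Rational(-1, 16), -18), 6) = Mul(Rational(9, 8), 6) = Rational(27, 4)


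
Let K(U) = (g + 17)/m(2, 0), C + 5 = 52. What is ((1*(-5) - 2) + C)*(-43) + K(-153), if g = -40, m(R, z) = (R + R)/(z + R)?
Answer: -3463/2 ≈ -1731.5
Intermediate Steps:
m(R, z) = 2*R/(R + z) (m(R, z) = (2*R)/(R + z) = 2*R/(R + z))
C = 47 (C = -5 + 52 = 47)
K(U) = -23/2 (K(U) = (-40 + 17)/((2*2/(2 + 0))) = -23/(2*2/2) = -23/(2*2*(1/2)) = -23/2)
((1*(-5) - 2) + C)*(-43) + K(-153) = ((1*(-5) - 2) + 47)*(-43) - 23/2 = ((-5 - 2) + 47)*(-43) - 23/2 = (-7 + 47)*(-43) - 23/2 = 40*(-43) - 23/2 = -1720 - 23/2 = -3463/2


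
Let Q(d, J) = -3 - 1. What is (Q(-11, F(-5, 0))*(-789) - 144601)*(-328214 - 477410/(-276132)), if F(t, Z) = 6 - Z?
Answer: 6409573869240455/138066 ≈ 4.6424e+10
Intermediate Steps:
Q(d, J) = -4
(Q(-11, F(-5, 0))*(-789) - 144601)*(-328214 - 477410/(-276132)) = (-4*(-789) - 144601)*(-328214 - 477410/(-276132)) = (3156 - 144601)*(-328214 - 477410*(-1/276132)) = -141445*(-328214 + 238705/138066) = -141445*(-45314955419/138066) = 6409573869240455/138066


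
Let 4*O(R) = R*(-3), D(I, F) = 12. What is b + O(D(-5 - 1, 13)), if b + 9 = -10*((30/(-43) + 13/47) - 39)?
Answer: 760322/2021 ≈ 376.21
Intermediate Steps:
O(R) = -3*R/4 (O(R) = (R*(-3))/4 = (-3*R)/4 = -3*R/4)
b = 778511/2021 (b = -9 - 10*((30/(-43) + 13/47) - 39) = -9 - 10*((30*(-1/43) + 13*(1/47)) - 39) = -9 - 10*((-30/43 + 13/47) - 39) = -9 - 10*(-851/2021 - 39) = -9 - 10*(-79670/2021) = -9 + 796700/2021 = 778511/2021 ≈ 385.21)
b + O(D(-5 - 1, 13)) = 778511/2021 - ¾*12 = 778511/2021 - 9 = 760322/2021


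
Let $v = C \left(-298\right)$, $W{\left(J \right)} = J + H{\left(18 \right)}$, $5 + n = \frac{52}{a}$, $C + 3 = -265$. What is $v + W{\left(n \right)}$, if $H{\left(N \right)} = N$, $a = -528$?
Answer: $\frac{10543751}{132} \approx 79877.0$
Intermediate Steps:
$C = -268$ ($C = -3 - 265 = -268$)
$n = - \frac{673}{132}$ ($n = -5 + \frac{52}{-528} = -5 + 52 \left(- \frac{1}{528}\right) = -5 - \frac{13}{132} = - \frac{673}{132} \approx -5.0985$)
$W{\left(J \right)} = 18 + J$ ($W{\left(J \right)} = J + 18 = 18 + J$)
$v = 79864$ ($v = \left(-268\right) \left(-298\right) = 79864$)
$v + W{\left(n \right)} = 79864 + \left(18 - \frac{673}{132}\right) = 79864 + \frac{1703}{132} = \frac{10543751}{132}$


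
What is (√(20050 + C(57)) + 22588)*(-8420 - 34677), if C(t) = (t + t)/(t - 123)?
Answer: -973475036 - 43097*√2425841/11 ≈ -9.7958e+8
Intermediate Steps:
C(t) = 2*t/(-123 + t) (C(t) = (2*t)/(-123 + t) = 2*t/(-123 + t))
(√(20050 + C(57)) + 22588)*(-8420 - 34677) = (√(20050 + 2*57/(-123 + 57)) + 22588)*(-8420 - 34677) = (√(20050 + 2*57/(-66)) + 22588)*(-43097) = (√(20050 + 2*57*(-1/66)) + 22588)*(-43097) = (√(20050 - 19/11) + 22588)*(-43097) = (√(220531/11) + 22588)*(-43097) = (√2425841/11 + 22588)*(-43097) = (22588 + √2425841/11)*(-43097) = -973475036 - 43097*√2425841/11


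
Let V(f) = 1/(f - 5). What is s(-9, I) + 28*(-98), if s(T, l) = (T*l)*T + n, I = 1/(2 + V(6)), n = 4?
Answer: -2713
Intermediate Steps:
V(f) = 1/(-5 + f)
I = 1/3 (I = 1/(2 + 1/(-5 + 6)) = 1/(2 + 1/1) = 1/(2 + 1) = 1/3 ≈ 0.33333)
s(T, l) = 4 + l*T**2 (s(T, l) = (T*l)*T + 4 = l*T**2 + 4 = 4 + l*T**2)
s(-9, I) + 28*(-98) = (4 + (1/3)*(-9)**2) + 28*(-98) = (4 + (1/3)*81) - 2744 = (4 + 27) - 2744 = 31 - 2744 = -2713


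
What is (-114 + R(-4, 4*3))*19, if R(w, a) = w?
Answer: -2242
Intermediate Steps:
(-114 + R(-4, 4*3))*19 = (-114 - 4)*19 = -118*19 = -2242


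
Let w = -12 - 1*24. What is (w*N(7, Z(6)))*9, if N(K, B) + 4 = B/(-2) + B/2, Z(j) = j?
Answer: 1296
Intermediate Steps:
N(K, B) = -4 (N(K, B) = -4 + (B/(-2) + B/2) = -4 + (B*(-½) + B*(½)) = -4 + (-B/2 + B/2) = -4 + 0 = -4)
w = -36 (w = -12 - 24 = -36)
(w*N(7, Z(6)))*9 = -36*(-4)*9 = 144*9 = 1296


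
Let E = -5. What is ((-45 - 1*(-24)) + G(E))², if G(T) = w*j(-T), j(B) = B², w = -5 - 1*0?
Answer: 21316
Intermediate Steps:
w = -5 (w = -5 + 0 = -5)
G(T) = -5*T²
((-45 - 1*(-24)) + G(E))² = ((-45 - 1*(-24)) - 5*(-5)²)² = ((-45 + 24) - 5*25)² = (-21 - 125)² = (-146)² = 21316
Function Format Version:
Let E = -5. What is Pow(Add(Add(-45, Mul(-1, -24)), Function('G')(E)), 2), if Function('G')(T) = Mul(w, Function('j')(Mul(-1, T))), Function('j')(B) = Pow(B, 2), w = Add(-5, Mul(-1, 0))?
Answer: 21316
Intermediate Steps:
w = -5 (w = Add(-5, 0) = -5)
Function('G')(T) = Mul(-5, Pow(T, 2)) (Function('G')(T) = Mul(-5, Pow(Mul(-1, T), 2)) = Mul(-5, Pow(T, 2)))
Pow(Add(Add(-45, Mul(-1, -24)), Function('G')(E)), 2) = Pow(Add(Add(-45, Mul(-1, -24)), Mul(-5, Pow(-5, 2))), 2) = Pow(Add(Add(-45, 24), Mul(-5, 25)), 2) = Pow(Add(-21, -125), 2) = Pow(-146, 2) = 21316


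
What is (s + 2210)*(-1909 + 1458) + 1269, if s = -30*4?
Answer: -941321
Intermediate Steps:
s = -120
(s + 2210)*(-1909 + 1458) + 1269 = (-120 + 2210)*(-1909 + 1458) + 1269 = 2090*(-451) + 1269 = -942590 + 1269 = -941321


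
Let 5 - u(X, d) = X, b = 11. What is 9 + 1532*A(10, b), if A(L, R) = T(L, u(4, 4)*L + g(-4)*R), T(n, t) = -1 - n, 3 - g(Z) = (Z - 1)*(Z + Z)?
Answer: -16843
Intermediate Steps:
u(X, d) = 5 - X
g(Z) = 3 - 2*Z*(-1 + Z) (g(Z) = 3 - (Z - 1)*(Z + Z) = 3 - (-1 + Z)*2*Z = 3 - 2*Z*(-1 + Z))
A(L, R) = -1 - L
9 + 1532*A(10, b) = 9 + 1532*(-1 - 1*10) = 9 + 1532*(-1 - 10) = 9 + 1532*(-11) = 9 - 16852 = -16843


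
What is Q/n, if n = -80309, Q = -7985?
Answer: 7985/80309 ≈ 0.099428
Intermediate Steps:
Q/n = -7985/(-80309) = -7985*(-1/80309) = 7985/80309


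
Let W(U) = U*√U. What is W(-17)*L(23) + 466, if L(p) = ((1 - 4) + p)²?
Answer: 466 - 6800*I*√17 ≈ 466.0 - 28037.0*I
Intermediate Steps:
W(U) = U^(3/2)
L(p) = (-3 + p)²
W(-17)*L(23) + 466 = (-17)^(3/2)*(-3 + 23)² + 466 = -17*I*√17*20² + 466 = -17*I*√17*400 + 466 = -6800*I*√17 + 466 = 466 - 6800*I*√17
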